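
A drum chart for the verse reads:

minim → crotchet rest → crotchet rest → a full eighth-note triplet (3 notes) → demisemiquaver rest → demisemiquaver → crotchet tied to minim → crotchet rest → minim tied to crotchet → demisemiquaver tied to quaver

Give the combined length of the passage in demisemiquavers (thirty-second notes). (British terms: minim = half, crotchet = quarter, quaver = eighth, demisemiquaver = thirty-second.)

103

Working in thirty-second notes: minim = 16; crotchet rest = 8; crotchet rest = 8; a full eighth-note triplet (3 notes) (three triplet eighths span one quarter) = 8; demisemiquaver rest = 1; demisemiquaver = 1; crotchet tied to minim (crotchet + minim) = 24; crotchet rest = 8; minim tied to crotchet (minim + crotchet) = 24; demisemiquaver tied to quaver (demisemiquaver + quaver) = 5.
Altogether 16 + 8 + 8 + 8 + 1 + 1 + 24 + 8 + 24 + 5 = 103 thirty-second notes.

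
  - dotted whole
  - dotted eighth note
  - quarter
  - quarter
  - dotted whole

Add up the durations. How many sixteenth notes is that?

59

In sixteenth notes: dotted whole = 24; dotted eighth note = 3; quarter = 4; quarter = 4; dotted whole = 24.
Adding: 24 + 3 + 4 + 4 + 24 = 59 sixteenth notes.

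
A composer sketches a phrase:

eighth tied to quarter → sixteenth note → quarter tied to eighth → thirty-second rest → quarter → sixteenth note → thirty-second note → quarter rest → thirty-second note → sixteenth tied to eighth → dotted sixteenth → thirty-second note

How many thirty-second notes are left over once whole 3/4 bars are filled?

9

One bar of 3/4 = 24 thirty-second notes.
In thirty-second notes: eighth tied to quarter (eighth + quarter) = 12; sixteenth note = 2; quarter tied to eighth (quarter + eighth) = 12; thirty-second rest = 1; quarter = 8; sixteenth note = 2; thirty-second note = 1; quarter rest = 8; thirty-second note = 1; sixteenth tied to eighth (sixteenth + eighth) = 6; dotted sixteenth = 3; thirty-second note = 1.
Adding: 12 + 2 + 12 + 1 + 8 + 2 + 1 + 8 + 1 + 6 + 3 + 1 = 57.
57 ÷ 24 = 2 complete bars with 9 thirty-second notes remaining.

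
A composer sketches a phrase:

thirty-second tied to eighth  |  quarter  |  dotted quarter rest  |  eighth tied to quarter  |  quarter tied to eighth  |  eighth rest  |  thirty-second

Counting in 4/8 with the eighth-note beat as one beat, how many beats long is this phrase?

One eighth-note beat = 4 thirty-second notes.
In thirty-second notes: thirty-second tied to eighth (thirty-second + eighth) = 5; quarter = 8; dotted quarter rest = 12; eighth tied to quarter (eighth + quarter) = 12; quarter tied to eighth (quarter + eighth) = 12; eighth rest = 4; thirty-second = 1.
Sum: 5 + 8 + 12 + 12 + 12 + 4 + 1 = 54.
54 ÷ 4 = 13.5 beats.

13.5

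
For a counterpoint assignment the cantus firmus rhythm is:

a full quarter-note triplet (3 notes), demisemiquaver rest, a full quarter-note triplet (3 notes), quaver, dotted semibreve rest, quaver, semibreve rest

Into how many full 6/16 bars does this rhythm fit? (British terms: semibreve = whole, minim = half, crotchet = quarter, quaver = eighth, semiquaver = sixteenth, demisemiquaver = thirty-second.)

10

One bar of 6/16 = 12 thirty-second notes.
In thirty-second notes: a full quarter-note triplet (3 notes) (three triplet quarters span one half) = 16; demisemiquaver rest = 1; a full quarter-note triplet (3 notes) (three triplet quarters span one half) = 16; quaver = 4; dotted semibreve rest = 48; quaver = 4; semibreve rest = 32.
Adding: 16 + 1 + 16 + 4 + 48 + 4 + 32 = 121.
121 ÷ 12 = 10 complete bars with 1 left over.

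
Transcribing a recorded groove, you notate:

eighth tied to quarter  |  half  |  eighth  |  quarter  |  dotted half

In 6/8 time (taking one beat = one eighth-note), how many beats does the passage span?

One eighth-note beat = 2 sixteenth notes.
Convert each value to sixteenth notes: eighth tied to quarter (eighth + quarter) = 6; half = 8; eighth = 2; quarter = 4; dotted half = 12.
Sum: 6 + 8 + 2 + 4 + 12 = 32.
32 ÷ 2 = 16 beats.

16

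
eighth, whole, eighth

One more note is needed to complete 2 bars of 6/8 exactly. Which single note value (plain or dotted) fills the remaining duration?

2 bars of 6/8 = 12 eighth notes.
Convert each value to eighth notes: eighth = 1; whole = 8; eighth = 1.
Total: 1 + 8 + 1 = 10.
Remaining: 12 − 10 = 2 eighth notes, which is a quarter note.

quarter note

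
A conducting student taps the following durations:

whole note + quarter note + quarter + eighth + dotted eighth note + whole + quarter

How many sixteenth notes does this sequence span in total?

Each duration in sixteenth notes: whole note = 16; quarter note = 4; quarter = 4; eighth = 2; dotted eighth note = 3; whole = 16; quarter = 4.
Total: 16 + 4 + 4 + 2 + 3 + 16 + 4 = 49 sixteenth notes.

49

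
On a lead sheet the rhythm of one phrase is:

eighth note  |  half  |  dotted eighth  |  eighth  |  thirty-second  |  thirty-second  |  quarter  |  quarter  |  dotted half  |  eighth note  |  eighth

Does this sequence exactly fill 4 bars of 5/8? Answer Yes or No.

One bar of 5/8 = 20 thirty-second notes, so 4 bars = 80.
Each duration in thirty-second notes: eighth note = 4; half = 16; dotted eighth = 6; eighth = 4; thirty-second = 1; thirty-second = 1; quarter = 8; quarter = 8; dotted half = 24; eighth note = 4; eighth = 4.
Altogether 4 + 16 + 6 + 4 + 1 + 1 + 8 + 8 + 24 + 4 + 4 = 80.
80 equals 80, so the answer is Yes.

Yes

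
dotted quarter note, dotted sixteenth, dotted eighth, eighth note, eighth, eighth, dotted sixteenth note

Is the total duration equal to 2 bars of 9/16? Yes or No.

Yes

One bar of 9/16 = 18 thirty-second notes, so 2 bars = 36.
In thirty-second notes: dotted quarter note = 12; dotted sixteenth = 3; dotted eighth = 6; eighth note = 4; eighth = 4; eighth = 4; dotted sixteenth note = 3.
Total: 12 + 3 + 6 + 4 + 4 + 4 + 3 = 36.
36 equals 36, so the answer is Yes.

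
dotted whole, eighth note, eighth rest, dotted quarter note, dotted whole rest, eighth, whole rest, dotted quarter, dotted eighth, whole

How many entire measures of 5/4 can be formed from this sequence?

One bar of 5/4 = 20 sixteenth notes.
Convert each value to sixteenth notes: dotted whole = 24; eighth note = 2; eighth rest = 2; dotted quarter note = 6; dotted whole rest = 24; eighth = 2; whole rest = 16; dotted quarter = 6; dotted eighth = 3; whole = 16.
Altogether 24 + 2 + 2 + 6 + 24 + 2 + 16 + 6 + 3 + 16 = 101.
101 ÷ 20 = 5 complete bars with 1 left over.

5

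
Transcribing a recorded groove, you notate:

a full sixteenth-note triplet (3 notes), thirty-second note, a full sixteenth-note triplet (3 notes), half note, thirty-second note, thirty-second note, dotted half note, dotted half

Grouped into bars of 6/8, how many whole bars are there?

One bar of 6/8 = 24 thirty-second notes.
Each duration in thirty-second notes: a full sixteenth-note triplet (3 notes) (three triplet sixteenths span one eighth) = 4; thirty-second note = 1; a full sixteenth-note triplet (3 notes) (three triplet sixteenths span one eighth) = 4; half note = 16; thirty-second note = 1; thirty-second note = 1; dotted half note = 24; dotted half = 24.
Sum: 4 + 1 + 4 + 16 + 1 + 1 + 24 + 24 = 75.
75 ÷ 24 = 3 complete bars with 3 left over.

3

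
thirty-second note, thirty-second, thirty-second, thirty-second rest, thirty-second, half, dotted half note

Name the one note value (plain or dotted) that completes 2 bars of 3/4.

2 bars of 3/4 = 48 thirty-second notes.
In thirty-second notes: thirty-second note = 1; thirty-second = 1; thirty-second = 1; thirty-second rest = 1; thirty-second = 1; half = 16; dotted half note = 24.
Adding: 1 + 1 + 1 + 1 + 1 + 16 + 24 = 45.
Remaining: 48 − 45 = 3 thirty-second notes, which is a dotted sixteenth note.

dotted sixteenth note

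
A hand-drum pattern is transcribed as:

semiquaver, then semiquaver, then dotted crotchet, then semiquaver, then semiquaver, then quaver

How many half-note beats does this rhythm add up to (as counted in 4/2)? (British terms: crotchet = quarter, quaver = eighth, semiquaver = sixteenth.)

One half-note beat = 8 sixteenth notes.
Convert each value to sixteenth notes: semiquaver = 1; semiquaver = 1; dotted crotchet = 6; semiquaver = 1; semiquaver = 1; quaver = 2.
Altogether 1 + 1 + 6 + 1 + 1 + 2 = 12.
12 ÷ 8 = 1.5 beats.

1.5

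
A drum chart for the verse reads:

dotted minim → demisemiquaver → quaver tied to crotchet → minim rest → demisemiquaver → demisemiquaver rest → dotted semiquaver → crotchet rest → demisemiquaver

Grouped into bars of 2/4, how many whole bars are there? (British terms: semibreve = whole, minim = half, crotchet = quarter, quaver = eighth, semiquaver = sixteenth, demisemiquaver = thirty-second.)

4

One bar of 2/4 = 16 thirty-second notes.
Express everything in thirty-second notes: dotted minim = 24; demisemiquaver = 1; quaver tied to crotchet (quaver + crotchet) = 12; minim rest = 16; demisemiquaver = 1; demisemiquaver rest = 1; dotted semiquaver = 3; crotchet rest = 8; demisemiquaver = 1.
Sum: 24 + 1 + 12 + 16 + 1 + 1 + 3 + 8 + 1 = 67.
67 ÷ 16 = 4 complete bars with 3 left over.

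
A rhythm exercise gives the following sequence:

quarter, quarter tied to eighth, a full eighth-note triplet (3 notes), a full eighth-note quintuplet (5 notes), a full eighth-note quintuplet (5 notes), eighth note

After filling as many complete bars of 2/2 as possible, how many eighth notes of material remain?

One bar of 2/2 = 8 eighth notes.
Express everything in eighth notes: quarter = 2; quarter tied to eighth (quarter + eighth) = 3; a full eighth-note triplet (3 notes) (three triplet eighths span one quarter) = 2; a full eighth-note quintuplet (5 notes) (five quintuplet eighths span one half) = 4; a full eighth-note quintuplet (5 notes) (five quintuplet eighths span one half) = 4; eighth note = 1.
Total: 2 + 3 + 2 + 4 + 4 + 1 = 16.
16 ÷ 8 = 2 complete bars with 0 eighth notes remaining.

0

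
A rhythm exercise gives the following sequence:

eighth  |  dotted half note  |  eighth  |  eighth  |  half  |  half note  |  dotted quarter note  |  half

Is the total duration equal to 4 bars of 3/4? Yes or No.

Yes

One bar of 3/4 = 6 eighth notes, so 4 bars = 24.
Express everything in eighth notes: eighth = 1; dotted half note = 6; eighth = 1; eighth = 1; half = 4; half note = 4; dotted quarter note = 3; half = 4.
Altogether 1 + 6 + 1 + 1 + 4 + 4 + 3 + 4 = 24.
24 equals 24, so the answer is Yes.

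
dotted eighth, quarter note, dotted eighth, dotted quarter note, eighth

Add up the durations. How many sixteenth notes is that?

Express everything in sixteenth notes: dotted eighth = 3; quarter note = 4; dotted eighth = 3; dotted quarter note = 6; eighth = 2.
Adding: 3 + 4 + 3 + 6 + 2 = 18 sixteenth notes.

18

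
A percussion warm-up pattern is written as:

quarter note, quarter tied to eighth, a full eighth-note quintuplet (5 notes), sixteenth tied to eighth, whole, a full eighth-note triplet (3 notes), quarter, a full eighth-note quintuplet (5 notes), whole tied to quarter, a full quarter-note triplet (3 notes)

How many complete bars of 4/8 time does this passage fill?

10

One bar of 4/8 = 8 sixteenth notes.
In sixteenth notes: quarter note = 4; quarter tied to eighth (quarter + eighth) = 6; a full eighth-note quintuplet (5 notes) (five quintuplet eighths span one half) = 8; sixteenth tied to eighth (sixteenth + eighth) = 3; whole = 16; a full eighth-note triplet (3 notes) (three triplet eighths span one quarter) = 4; quarter = 4; a full eighth-note quintuplet (5 notes) (five quintuplet eighths span one half) = 8; whole tied to quarter (whole + quarter) = 20; a full quarter-note triplet (3 notes) (three triplet quarters span one half) = 8.
Sum: 4 + 6 + 8 + 3 + 16 + 4 + 4 + 8 + 20 + 8 = 81.
81 ÷ 8 = 10 complete bars with 1 left over.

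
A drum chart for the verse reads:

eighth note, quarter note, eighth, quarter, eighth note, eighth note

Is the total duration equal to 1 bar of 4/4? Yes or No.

One bar of 4/4 = 8 eighth notes.
In eighth notes: eighth note = 1; quarter note = 2; eighth = 1; quarter = 2; eighth note = 1; eighth note = 1.
Total: 1 + 2 + 1 + 2 + 1 + 1 = 8.
8 equals 8, so the answer is Yes.

Yes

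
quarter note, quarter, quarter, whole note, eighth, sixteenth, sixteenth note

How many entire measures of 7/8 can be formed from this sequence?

One bar of 7/8 = 14 sixteenth notes.
Each duration in sixteenth notes: quarter note = 4; quarter = 4; quarter = 4; whole note = 16; eighth = 2; sixteenth = 1; sixteenth note = 1.
Altogether 4 + 4 + 4 + 16 + 2 + 1 + 1 = 32.
32 ÷ 14 = 2 complete bars with 4 left over.

2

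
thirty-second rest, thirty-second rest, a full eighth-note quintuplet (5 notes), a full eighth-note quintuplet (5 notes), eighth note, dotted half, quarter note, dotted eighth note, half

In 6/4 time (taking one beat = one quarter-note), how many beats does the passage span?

One quarter-note beat = 8 thirty-second notes.
Working in thirty-second notes: thirty-second rest = 1; thirty-second rest = 1; a full eighth-note quintuplet (5 notes) (five quintuplet eighths span one half) = 16; a full eighth-note quintuplet (5 notes) (five quintuplet eighths span one half) = 16; eighth note = 4; dotted half = 24; quarter note = 8; dotted eighth note = 6; half = 16.
Sum: 1 + 1 + 16 + 16 + 4 + 24 + 8 + 6 + 16 = 92.
92 ÷ 8 = 11.5 beats.

11.5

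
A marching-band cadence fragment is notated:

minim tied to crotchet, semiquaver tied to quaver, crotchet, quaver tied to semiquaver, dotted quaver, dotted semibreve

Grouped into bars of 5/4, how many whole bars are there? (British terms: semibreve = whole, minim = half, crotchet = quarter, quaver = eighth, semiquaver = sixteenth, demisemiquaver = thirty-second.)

2

One bar of 5/4 = 20 sixteenth notes.
Express everything in sixteenth notes: minim tied to crotchet (minim + crotchet) = 12; semiquaver tied to quaver (semiquaver + quaver) = 3; crotchet = 4; quaver tied to semiquaver (quaver + semiquaver) = 3; dotted quaver = 3; dotted semibreve = 24.
Sum: 12 + 3 + 4 + 3 + 3 + 24 = 49.
49 ÷ 20 = 2 complete bars with 9 left over.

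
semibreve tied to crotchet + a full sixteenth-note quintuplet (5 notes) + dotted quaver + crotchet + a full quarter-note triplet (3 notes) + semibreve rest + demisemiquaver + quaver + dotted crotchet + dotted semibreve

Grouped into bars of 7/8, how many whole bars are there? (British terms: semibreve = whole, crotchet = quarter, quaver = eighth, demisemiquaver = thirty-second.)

6

One bar of 7/8 = 28 thirty-second notes.
Express everything in thirty-second notes: semibreve tied to crotchet (semibreve + crotchet) = 40; a full sixteenth-note quintuplet (5 notes) (five quintuplet sixteenths span one quarter) = 8; dotted quaver = 6; crotchet = 8; a full quarter-note triplet (3 notes) (three triplet quarters span one half) = 16; semibreve rest = 32; demisemiquaver = 1; quaver = 4; dotted crotchet = 12; dotted semibreve = 48.
Altogether 40 + 8 + 6 + 8 + 16 + 32 + 1 + 4 + 12 + 48 = 175.
175 ÷ 28 = 6 complete bars with 7 left over.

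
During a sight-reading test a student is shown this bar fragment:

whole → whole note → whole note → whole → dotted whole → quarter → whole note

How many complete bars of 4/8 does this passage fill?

13

One bar of 4/8 = 2 quarter notes.
Each duration in quarter notes: whole = 4; whole note = 4; whole note = 4; whole = 4; dotted whole = 6; quarter = 1; whole note = 4.
Sum: 4 + 4 + 4 + 4 + 6 + 1 + 4 = 27.
27 ÷ 2 = 13 complete bars with 1 left over.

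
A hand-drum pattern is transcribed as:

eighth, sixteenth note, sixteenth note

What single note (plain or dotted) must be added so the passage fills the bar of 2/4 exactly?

The bar of 2/4 = 8 sixteenth notes.
Working in sixteenth notes: eighth = 2; sixteenth note = 1; sixteenth note = 1.
Altogether 2 + 1 + 1 = 4.
Remaining: 8 − 4 = 4 sixteenth notes, which is a quarter note.

quarter note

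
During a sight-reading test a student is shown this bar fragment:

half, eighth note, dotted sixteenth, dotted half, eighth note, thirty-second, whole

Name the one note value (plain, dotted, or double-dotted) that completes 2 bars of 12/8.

dotted quarter note

2 bars of 12/8 = 96 thirty-second notes.
Working in thirty-second notes: half = 16; eighth note = 4; dotted sixteenth = 3; dotted half = 24; eighth note = 4; thirty-second = 1; whole = 32.
Altogether 16 + 4 + 3 + 24 + 4 + 1 + 32 = 84.
Remaining: 96 − 84 = 12 thirty-second notes, which is a dotted quarter note.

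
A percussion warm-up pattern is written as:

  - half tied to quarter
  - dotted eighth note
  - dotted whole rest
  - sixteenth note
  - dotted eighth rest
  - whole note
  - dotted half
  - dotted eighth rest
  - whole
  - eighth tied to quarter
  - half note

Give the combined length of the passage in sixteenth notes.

In sixteenth notes: half tied to quarter (half + quarter) = 12; dotted eighth note = 3; dotted whole rest = 24; sixteenth note = 1; dotted eighth rest = 3; whole note = 16; dotted half = 12; dotted eighth rest = 3; whole = 16; eighth tied to quarter (eighth + quarter) = 6; half note = 8.
Adding: 12 + 3 + 24 + 1 + 3 + 16 + 12 + 3 + 16 + 6 + 8 = 104 sixteenth notes.

104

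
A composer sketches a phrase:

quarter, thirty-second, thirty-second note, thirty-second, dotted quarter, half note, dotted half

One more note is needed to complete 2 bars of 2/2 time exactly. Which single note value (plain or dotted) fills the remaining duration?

2 bars of 2/2 = 64 thirty-second notes.
Express everything in thirty-second notes: quarter = 8; thirty-second = 1; thirty-second note = 1; thirty-second = 1; dotted quarter = 12; half note = 16; dotted half = 24.
Total: 8 + 1 + 1 + 1 + 12 + 16 + 24 = 63.
Remaining: 64 − 63 = 1 thirty-second note, which is a thirty-second note.

thirty-second note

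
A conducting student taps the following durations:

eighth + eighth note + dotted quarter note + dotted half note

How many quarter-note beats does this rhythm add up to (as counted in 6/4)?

5.5

One quarter-note beat = 2 eighth notes.
Working in eighth notes: eighth = 1; eighth note = 1; dotted quarter note = 3; dotted half note = 6.
Total: 1 + 1 + 3 + 6 = 11.
11 ÷ 2 = 5.5 beats.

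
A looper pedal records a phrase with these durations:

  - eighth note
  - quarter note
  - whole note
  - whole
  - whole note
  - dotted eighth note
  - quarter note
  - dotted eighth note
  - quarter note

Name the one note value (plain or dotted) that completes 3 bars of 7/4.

whole note

3 bars of 7/4 = 84 sixteenth notes.
In sixteenth notes: eighth note = 2; quarter note = 4; whole note = 16; whole = 16; whole note = 16; dotted eighth note = 3; quarter note = 4; dotted eighth note = 3; quarter note = 4.
Total: 2 + 4 + 16 + 16 + 16 + 3 + 4 + 3 + 4 = 68.
Remaining: 84 − 68 = 16 sixteenth notes, which is a whole note.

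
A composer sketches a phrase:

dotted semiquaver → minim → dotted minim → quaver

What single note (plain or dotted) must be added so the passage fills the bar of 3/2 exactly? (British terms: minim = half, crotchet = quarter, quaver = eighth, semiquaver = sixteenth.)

The bar of 3/2 = 48 thirty-second notes.
Express everything in thirty-second notes: dotted semiquaver = 3; minim = 16; dotted minim = 24; quaver = 4.
Adding: 3 + 16 + 24 + 4 = 47.
Remaining: 48 − 47 = 1 thirty-second note, which is a thirty-second note.

thirty-second note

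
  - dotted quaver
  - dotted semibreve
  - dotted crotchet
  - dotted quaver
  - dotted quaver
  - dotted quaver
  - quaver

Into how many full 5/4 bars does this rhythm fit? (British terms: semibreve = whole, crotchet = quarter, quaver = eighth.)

2

One bar of 5/4 = 20 sixteenth notes.
Convert each value to sixteenth notes: dotted quaver = 3; dotted semibreve = 24; dotted crotchet = 6; dotted quaver = 3; dotted quaver = 3; dotted quaver = 3; quaver = 2.
Sum: 3 + 24 + 6 + 3 + 3 + 3 + 2 = 44.
44 ÷ 20 = 2 complete bars with 4 left over.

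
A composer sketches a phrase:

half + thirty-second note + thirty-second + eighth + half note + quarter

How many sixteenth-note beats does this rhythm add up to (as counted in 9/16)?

23

One sixteenth-note beat = 2 thirty-second notes.
In thirty-second notes: half = 16; thirty-second note = 1; thirty-second = 1; eighth = 4; half note = 16; quarter = 8.
Total: 16 + 1 + 1 + 4 + 16 + 8 = 46.
46 ÷ 2 = 23 beats.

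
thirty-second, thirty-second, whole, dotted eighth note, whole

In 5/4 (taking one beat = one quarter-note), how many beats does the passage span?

9

One quarter-note beat = 8 thirty-second notes.
Express everything in thirty-second notes: thirty-second = 1; thirty-second = 1; whole = 32; dotted eighth note = 6; whole = 32.
Sum: 1 + 1 + 32 + 6 + 32 = 72.
72 ÷ 8 = 9 beats.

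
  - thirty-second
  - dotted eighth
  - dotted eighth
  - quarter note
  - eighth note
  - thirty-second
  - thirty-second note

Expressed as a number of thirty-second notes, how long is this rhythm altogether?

In thirty-second notes: thirty-second = 1; dotted eighth = 6; dotted eighth = 6; quarter note = 8; eighth note = 4; thirty-second = 1; thirty-second note = 1.
Sum: 1 + 6 + 6 + 8 + 4 + 1 + 1 = 27 thirty-second notes.

27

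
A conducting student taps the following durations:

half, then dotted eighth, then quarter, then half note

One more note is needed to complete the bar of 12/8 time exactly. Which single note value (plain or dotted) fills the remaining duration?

The bar of 12/8 = 24 sixteenth notes.
In sixteenth notes: half = 8; dotted eighth = 3; quarter = 4; half note = 8.
Total: 8 + 3 + 4 + 8 = 23.
Remaining: 24 − 23 = 1 sixteenth note, which is a sixteenth note.

sixteenth note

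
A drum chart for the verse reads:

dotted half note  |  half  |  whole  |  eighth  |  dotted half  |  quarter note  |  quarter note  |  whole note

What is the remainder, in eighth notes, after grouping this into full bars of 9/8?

1

One bar of 9/8 = 9 eighth notes.
Express everything in eighth notes: dotted half note = 6; half = 4; whole = 8; eighth = 1; dotted half = 6; quarter note = 2; quarter note = 2; whole note = 8.
Adding: 6 + 4 + 8 + 1 + 6 + 2 + 2 + 8 = 37.
37 ÷ 9 = 4 complete bars with 1 eighth note remaining.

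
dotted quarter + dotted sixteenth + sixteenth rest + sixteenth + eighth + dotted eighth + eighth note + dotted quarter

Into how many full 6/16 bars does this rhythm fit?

3

One bar of 6/16 = 12 thirty-second notes.
Convert each value to thirty-second notes: dotted quarter = 12; dotted sixteenth = 3; sixteenth rest = 2; sixteenth = 2; eighth = 4; dotted eighth = 6; eighth note = 4; dotted quarter = 12.
Sum: 12 + 3 + 2 + 2 + 4 + 6 + 4 + 12 = 45.
45 ÷ 12 = 3 complete bars with 9 left over.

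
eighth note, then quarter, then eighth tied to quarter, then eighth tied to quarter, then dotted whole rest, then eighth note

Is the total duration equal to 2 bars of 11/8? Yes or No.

One bar of 11/8 = 11 eighth notes, so 2 bars = 22.
Each duration in eighth notes: eighth note = 1; quarter = 2; eighth tied to quarter (eighth + quarter) = 3; eighth tied to quarter (eighth + quarter) = 3; dotted whole rest = 12; eighth note = 1.
Sum: 1 + 2 + 3 + 3 + 12 + 1 = 22.
22 equals 22, so the answer is Yes.

Yes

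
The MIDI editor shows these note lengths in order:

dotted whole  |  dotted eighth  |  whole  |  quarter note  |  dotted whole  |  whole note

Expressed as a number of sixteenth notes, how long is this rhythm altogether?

In sixteenth notes: dotted whole = 24; dotted eighth = 3; whole = 16; quarter note = 4; dotted whole = 24; whole note = 16.
Total: 24 + 3 + 16 + 4 + 24 + 16 = 87 sixteenth notes.

87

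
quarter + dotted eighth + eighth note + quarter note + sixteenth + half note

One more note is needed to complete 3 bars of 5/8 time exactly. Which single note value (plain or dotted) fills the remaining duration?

3 bars of 5/8 = 30 sixteenth notes.
Working in sixteenth notes: quarter = 4; dotted eighth = 3; eighth note = 2; quarter note = 4; sixteenth = 1; half note = 8.
Total: 4 + 3 + 2 + 4 + 1 + 8 = 22.
Remaining: 30 − 22 = 8 sixteenth notes, which is a half note.

half note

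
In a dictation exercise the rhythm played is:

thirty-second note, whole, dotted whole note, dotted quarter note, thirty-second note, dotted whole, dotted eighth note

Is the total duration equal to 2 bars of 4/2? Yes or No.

No

One bar of 4/2 = 64 thirty-second notes, so 2 bars = 128.
Convert each value to thirty-second notes: thirty-second note = 1; whole = 32; dotted whole note = 48; dotted quarter note = 12; thirty-second note = 1; dotted whole = 48; dotted eighth note = 6.
Adding: 1 + 32 + 48 + 12 + 1 + 48 + 6 = 148.
148 exceeds 128, so the answer is No.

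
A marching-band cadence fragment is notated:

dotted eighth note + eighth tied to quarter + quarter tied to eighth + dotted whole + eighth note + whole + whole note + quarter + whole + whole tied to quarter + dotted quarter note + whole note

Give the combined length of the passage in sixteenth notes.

Express everything in sixteenth notes: dotted eighth note = 3; eighth tied to quarter (eighth + quarter) = 6; quarter tied to eighth (quarter + eighth) = 6; dotted whole = 24; eighth note = 2; whole = 16; whole note = 16; quarter = 4; whole = 16; whole tied to quarter (whole + quarter) = 20; dotted quarter note = 6; whole note = 16.
Altogether 3 + 6 + 6 + 24 + 2 + 16 + 16 + 4 + 16 + 20 + 6 + 16 = 135 sixteenth notes.

135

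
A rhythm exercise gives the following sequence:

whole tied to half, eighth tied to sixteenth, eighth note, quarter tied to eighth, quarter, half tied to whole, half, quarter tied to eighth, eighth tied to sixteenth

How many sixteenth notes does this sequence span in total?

Working in sixteenth notes: whole tied to half (whole + half) = 24; eighth tied to sixteenth (eighth + sixteenth) = 3; eighth note = 2; quarter tied to eighth (quarter + eighth) = 6; quarter = 4; half tied to whole (half + whole) = 24; half = 8; quarter tied to eighth (quarter + eighth) = 6; eighth tied to sixteenth (eighth + sixteenth) = 3.
Total: 24 + 3 + 2 + 6 + 4 + 24 + 8 + 6 + 3 = 80 sixteenth notes.

80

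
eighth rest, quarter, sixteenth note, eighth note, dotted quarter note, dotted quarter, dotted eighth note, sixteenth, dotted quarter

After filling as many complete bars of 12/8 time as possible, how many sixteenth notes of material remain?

7

One bar of 12/8 = 24 sixteenth notes.
Convert each value to sixteenth notes: eighth rest = 2; quarter = 4; sixteenth note = 1; eighth note = 2; dotted quarter note = 6; dotted quarter = 6; dotted eighth note = 3; sixteenth = 1; dotted quarter = 6.
Adding: 2 + 4 + 1 + 2 + 6 + 6 + 3 + 1 + 6 = 31.
31 ÷ 24 = 1 complete bar with 7 sixteenth notes remaining.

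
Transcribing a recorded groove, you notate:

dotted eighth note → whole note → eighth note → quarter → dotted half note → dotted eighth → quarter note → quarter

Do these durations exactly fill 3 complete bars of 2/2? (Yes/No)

One bar of 2/2 = 16 sixteenth notes, so 3 bars = 48.
Each duration in sixteenth notes: dotted eighth note = 3; whole note = 16; eighth note = 2; quarter = 4; dotted half note = 12; dotted eighth = 3; quarter note = 4; quarter = 4.
Total: 3 + 16 + 2 + 4 + 12 + 3 + 4 + 4 = 48.
48 equals 48, so the answer is Yes.

Yes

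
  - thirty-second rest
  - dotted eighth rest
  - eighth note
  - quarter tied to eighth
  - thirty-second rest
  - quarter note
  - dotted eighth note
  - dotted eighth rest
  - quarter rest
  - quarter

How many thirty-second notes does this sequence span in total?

60

Working in thirty-second notes: thirty-second rest = 1; dotted eighth rest = 6; eighth note = 4; quarter tied to eighth (quarter + eighth) = 12; thirty-second rest = 1; quarter note = 8; dotted eighth note = 6; dotted eighth rest = 6; quarter rest = 8; quarter = 8.
Adding: 1 + 6 + 4 + 12 + 1 + 8 + 6 + 6 + 8 + 8 = 60 thirty-second notes.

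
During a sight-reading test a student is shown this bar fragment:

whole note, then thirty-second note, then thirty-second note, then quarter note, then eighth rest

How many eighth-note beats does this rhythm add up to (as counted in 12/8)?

11.5

One eighth-note beat = 4 thirty-second notes.
Convert each value to thirty-second notes: whole note = 32; thirty-second note = 1; thirty-second note = 1; quarter note = 8; eighth rest = 4.
Sum: 32 + 1 + 1 + 8 + 4 = 46.
46 ÷ 4 = 11.5 beats.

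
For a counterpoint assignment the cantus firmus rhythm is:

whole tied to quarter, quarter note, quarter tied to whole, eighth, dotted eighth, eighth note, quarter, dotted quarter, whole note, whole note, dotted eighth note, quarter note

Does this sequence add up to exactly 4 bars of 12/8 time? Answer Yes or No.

No

One bar of 12/8 = 24 sixteenth notes, so 4 bars = 96.
Each duration in sixteenth notes: whole tied to quarter (whole + quarter) = 20; quarter note = 4; quarter tied to whole (quarter + whole) = 20; eighth = 2; dotted eighth = 3; eighth note = 2; quarter = 4; dotted quarter = 6; whole note = 16; whole note = 16; dotted eighth note = 3; quarter note = 4.
Altogether 20 + 4 + 20 + 2 + 3 + 2 + 4 + 6 + 16 + 16 + 3 + 4 = 100.
100 exceeds 96, so the answer is No.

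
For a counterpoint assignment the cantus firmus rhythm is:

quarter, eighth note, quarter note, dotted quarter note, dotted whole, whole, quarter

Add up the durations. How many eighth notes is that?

30

Each duration in eighth notes: quarter = 2; eighth note = 1; quarter note = 2; dotted quarter note = 3; dotted whole = 12; whole = 8; quarter = 2.
Sum: 2 + 1 + 2 + 3 + 12 + 8 + 2 = 30 eighth notes.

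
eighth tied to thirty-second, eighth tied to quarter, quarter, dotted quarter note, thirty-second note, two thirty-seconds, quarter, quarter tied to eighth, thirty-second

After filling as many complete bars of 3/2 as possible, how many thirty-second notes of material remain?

13

One bar of 3/2 = 48 thirty-second notes.
Convert each value to thirty-second notes: eighth tied to thirty-second (eighth + thirty-second) = 5; eighth tied to quarter (eighth + quarter) = 12; quarter = 8; dotted quarter note = 12; thirty-second note = 1; thirty-second = 1; thirty-second = 1; quarter = 8; quarter tied to eighth (quarter + eighth) = 12; thirty-second = 1.
Adding: 5 + 12 + 8 + 12 + 1 + 1 + 1 + 8 + 12 + 1 = 61.
61 ÷ 48 = 1 complete bar with 13 thirty-second notes remaining.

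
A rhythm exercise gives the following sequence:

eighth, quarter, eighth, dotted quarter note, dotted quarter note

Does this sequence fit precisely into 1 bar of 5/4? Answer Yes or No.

One bar of 5/4 = 10 eighth notes.
In eighth notes: eighth = 1; quarter = 2; eighth = 1; dotted quarter note = 3; dotted quarter note = 3.
Sum: 1 + 2 + 1 + 3 + 3 = 10.
10 equals 10, so the answer is Yes.

Yes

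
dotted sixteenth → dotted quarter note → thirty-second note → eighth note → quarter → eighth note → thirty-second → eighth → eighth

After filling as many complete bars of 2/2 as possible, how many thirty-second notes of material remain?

One bar of 2/2 = 32 thirty-second notes.
Express everything in thirty-second notes: dotted sixteenth = 3; dotted quarter note = 12; thirty-second note = 1; eighth note = 4; quarter = 8; eighth note = 4; thirty-second = 1; eighth = 4; eighth = 4.
Total: 3 + 12 + 1 + 4 + 8 + 4 + 1 + 4 + 4 = 41.
41 ÷ 32 = 1 complete bar with 9 thirty-second notes remaining.

9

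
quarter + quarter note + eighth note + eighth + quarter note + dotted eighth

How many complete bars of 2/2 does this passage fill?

1

One bar of 2/2 = 16 sixteenth notes.
Working in sixteenth notes: quarter = 4; quarter note = 4; eighth note = 2; eighth = 2; quarter note = 4; dotted eighth = 3.
Altogether 4 + 4 + 2 + 2 + 4 + 3 = 19.
19 ÷ 16 = 1 complete bar with 3 left over.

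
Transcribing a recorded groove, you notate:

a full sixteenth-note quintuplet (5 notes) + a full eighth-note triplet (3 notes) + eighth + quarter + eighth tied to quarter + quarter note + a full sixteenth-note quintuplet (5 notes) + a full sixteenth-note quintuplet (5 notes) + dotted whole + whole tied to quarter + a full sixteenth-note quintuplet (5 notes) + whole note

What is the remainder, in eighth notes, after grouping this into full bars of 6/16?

One bar of 6/16 = 3 eighth notes.
Express everything in eighth notes: a full sixteenth-note quintuplet (5 notes) (five quintuplet sixteenths span one quarter) = 2; a full eighth-note triplet (3 notes) (three triplet eighths span one quarter) = 2; eighth = 1; quarter = 2; eighth tied to quarter (eighth + quarter) = 3; quarter note = 2; a full sixteenth-note quintuplet (5 notes) (five quintuplet sixteenths span one quarter) = 2; a full sixteenth-note quintuplet (5 notes) (five quintuplet sixteenths span one quarter) = 2; dotted whole = 12; whole tied to quarter (whole + quarter) = 10; a full sixteenth-note quintuplet (5 notes) (five quintuplet sixteenths span one quarter) = 2; whole note = 8.
Sum: 2 + 2 + 1 + 2 + 3 + 2 + 2 + 2 + 12 + 10 + 2 + 8 = 48.
48 ÷ 3 = 16 complete bars with 0 eighth notes remaining.

0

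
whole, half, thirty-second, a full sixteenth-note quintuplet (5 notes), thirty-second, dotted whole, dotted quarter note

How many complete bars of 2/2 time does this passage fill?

3

One bar of 2/2 = 32 thirty-second notes.
Each duration in thirty-second notes: whole = 32; half = 16; thirty-second = 1; a full sixteenth-note quintuplet (5 notes) (five quintuplet sixteenths span one quarter) = 8; thirty-second = 1; dotted whole = 48; dotted quarter note = 12.
Total: 32 + 16 + 1 + 8 + 1 + 48 + 12 = 118.
118 ÷ 32 = 3 complete bars with 22 left over.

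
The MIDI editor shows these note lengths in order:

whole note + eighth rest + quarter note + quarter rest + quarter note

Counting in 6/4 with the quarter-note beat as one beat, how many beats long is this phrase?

7.5

One quarter-note beat = 2 eighth notes.
Convert each value to eighth notes: whole note = 8; eighth rest = 1; quarter note = 2; quarter rest = 2; quarter note = 2.
Adding: 8 + 1 + 2 + 2 + 2 = 15.
15 ÷ 2 = 7.5 beats.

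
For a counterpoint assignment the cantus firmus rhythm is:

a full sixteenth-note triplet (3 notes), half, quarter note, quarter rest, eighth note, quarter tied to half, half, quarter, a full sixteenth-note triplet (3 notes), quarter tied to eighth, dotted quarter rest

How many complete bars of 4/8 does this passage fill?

7

One bar of 4/8 = 4 eighth notes.
Express everything in eighth notes: a full sixteenth-note triplet (3 notes) (three triplet sixteenths span one eighth) = 1; half = 4; quarter note = 2; quarter rest = 2; eighth note = 1; quarter tied to half (quarter + half) = 6; half = 4; quarter = 2; a full sixteenth-note triplet (3 notes) (three triplet sixteenths span one eighth) = 1; quarter tied to eighth (quarter + eighth) = 3; dotted quarter rest = 3.
Adding: 1 + 4 + 2 + 2 + 1 + 6 + 4 + 2 + 1 + 3 + 3 = 29.
29 ÷ 4 = 7 complete bars with 1 left over.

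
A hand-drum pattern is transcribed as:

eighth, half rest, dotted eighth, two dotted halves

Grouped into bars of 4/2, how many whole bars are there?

One bar of 4/2 = 32 sixteenth notes.
Convert each value to sixteenth notes: eighth = 2; half rest = 8; dotted eighth = 3; dotted half = 12; dotted half = 12.
Adding: 2 + 8 + 3 + 12 + 12 = 37.
37 ÷ 32 = 1 complete bar with 5 left over.

1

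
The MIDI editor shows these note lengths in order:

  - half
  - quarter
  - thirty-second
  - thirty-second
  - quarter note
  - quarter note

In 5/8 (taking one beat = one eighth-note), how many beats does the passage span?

10.5

One eighth-note beat = 4 thirty-second notes.
Working in thirty-second notes: half = 16; quarter = 8; thirty-second = 1; thirty-second = 1; quarter note = 8; quarter note = 8.
Sum: 16 + 8 + 1 + 1 + 8 + 8 = 42.
42 ÷ 4 = 10.5 beats.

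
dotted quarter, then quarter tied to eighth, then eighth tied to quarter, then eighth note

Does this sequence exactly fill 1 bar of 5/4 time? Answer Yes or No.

Yes

One bar of 5/4 = 10 eighth notes.
Convert each value to eighth notes: dotted quarter = 3; quarter tied to eighth (quarter + eighth) = 3; eighth tied to quarter (eighth + quarter) = 3; eighth note = 1.
Sum: 3 + 3 + 3 + 1 = 10.
10 equals 10, so the answer is Yes.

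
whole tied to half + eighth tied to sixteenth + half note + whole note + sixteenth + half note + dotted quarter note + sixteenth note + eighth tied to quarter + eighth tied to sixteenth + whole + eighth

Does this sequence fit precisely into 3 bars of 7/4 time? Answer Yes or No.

No

One bar of 7/4 = 28 sixteenth notes, so 3 bars = 84.
Each duration in sixteenth notes: whole tied to half (whole + half) = 24; eighth tied to sixteenth (eighth + sixteenth) = 3; half note = 8; whole note = 16; sixteenth = 1; half note = 8; dotted quarter note = 6; sixteenth note = 1; eighth tied to quarter (eighth + quarter) = 6; eighth tied to sixteenth (eighth + sixteenth) = 3; whole = 16; eighth = 2.
Altogether 24 + 3 + 8 + 16 + 1 + 8 + 6 + 1 + 6 + 3 + 16 + 2 = 94.
94 exceeds 84, so the answer is No.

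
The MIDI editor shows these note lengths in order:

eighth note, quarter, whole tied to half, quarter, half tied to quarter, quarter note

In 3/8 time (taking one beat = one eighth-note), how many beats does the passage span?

One eighth-note beat = 2 sixteenth notes.
Express everything in sixteenth notes: eighth note = 2; quarter = 4; whole tied to half (whole + half) = 24; quarter = 4; half tied to quarter (half + quarter) = 12; quarter note = 4.
Total: 2 + 4 + 24 + 4 + 12 + 4 = 50.
50 ÷ 2 = 25 beats.

25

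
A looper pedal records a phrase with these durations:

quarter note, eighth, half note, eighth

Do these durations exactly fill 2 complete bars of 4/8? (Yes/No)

One bar of 4/8 = 4 eighth notes, so 2 bars = 8.
Each duration in eighth notes: quarter note = 2; eighth = 1; half note = 4; eighth = 1.
Sum: 2 + 1 + 4 + 1 = 8.
8 equals 8, so the answer is Yes.

Yes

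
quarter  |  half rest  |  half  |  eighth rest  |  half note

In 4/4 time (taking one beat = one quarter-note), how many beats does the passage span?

7.5

One quarter-note beat = 2 eighth notes.
Express everything in eighth notes: quarter = 2; half rest = 4; half = 4; eighth rest = 1; half note = 4.
Sum: 2 + 4 + 4 + 1 + 4 = 15.
15 ÷ 2 = 7.5 beats.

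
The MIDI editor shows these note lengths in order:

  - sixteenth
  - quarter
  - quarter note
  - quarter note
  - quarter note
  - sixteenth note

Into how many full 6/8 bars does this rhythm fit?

One bar of 6/8 = 12 sixteenth notes.
Express everything in sixteenth notes: sixteenth = 1; quarter = 4; quarter note = 4; quarter note = 4; quarter note = 4; sixteenth note = 1.
Adding: 1 + 4 + 4 + 4 + 4 + 1 = 18.
18 ÷ 12 = 1 complete bar with 6 left over.

1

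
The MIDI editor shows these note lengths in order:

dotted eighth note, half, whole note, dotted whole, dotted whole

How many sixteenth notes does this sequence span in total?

75

Each duration in sixteenth notes: dotted eighth note = 3; half = 8; whole note = 16; dotted whole = 24; dotted whole = 24.
Sum: 3 + 8 + 16 + 24 + 24 = 75 sixteenth notes.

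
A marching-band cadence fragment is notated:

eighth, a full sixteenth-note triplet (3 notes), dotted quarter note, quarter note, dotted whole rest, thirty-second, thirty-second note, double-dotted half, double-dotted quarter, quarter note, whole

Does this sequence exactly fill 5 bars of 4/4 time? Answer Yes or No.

One bar of 4/4 = 32 thirty-second notes, so 5 bars = 160.
Express everything in thirty-second notes: eighth = 4; a full sixteenth-note triplet (3 notes) (three triplet sixteenths span one eighth) = 4; dotted quarter note = 12; quarter note = 8; dotted whole rest = 48; thirty-second = 1; thirty-second note = 1; double-dotted half = 28; double-dotted quarter = 14; quarter note = 8; whole = 32.
Altogether 4 + 4 + 12 + 8 + 48 + 1 + 1 + 28 + 14 + 8 + 32 = 160.
160 equals 160, so the answer is Yes.

Yes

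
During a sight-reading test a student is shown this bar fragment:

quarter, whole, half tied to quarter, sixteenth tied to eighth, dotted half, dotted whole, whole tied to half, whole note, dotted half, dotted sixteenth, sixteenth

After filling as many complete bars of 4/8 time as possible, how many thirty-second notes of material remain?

One bar of 4/8 = 16 thirty-second notes.
Each duration in thirty-second notes: quarter = 8; whole = 32; half tied to quarter (half + quarter) = 24; sixteenth tied to eighth (sixteenth + eighth) = 6; dotted half = 24; dotted whole = 48; whole tied to half (whole + half) = 48; whole note = 32; dotted half = 24; dotted sixteenth = 3; sixteenth = 2.
Adding: 8 + 32 + 24 + 6 + 24 + 48 + 48 + 32 + 24 + 3 + 2 = 251.
251 ÷ 16 = 15 complete bars with 11 thirty-second notes remaining.

11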